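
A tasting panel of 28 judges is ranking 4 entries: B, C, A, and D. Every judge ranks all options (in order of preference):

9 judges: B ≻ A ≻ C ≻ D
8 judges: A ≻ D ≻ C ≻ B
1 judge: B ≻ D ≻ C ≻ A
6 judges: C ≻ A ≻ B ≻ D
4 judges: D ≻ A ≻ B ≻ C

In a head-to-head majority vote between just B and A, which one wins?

A

Voters preferring B to A: 10; preferring A to B: 18.
A wins the head-to-head.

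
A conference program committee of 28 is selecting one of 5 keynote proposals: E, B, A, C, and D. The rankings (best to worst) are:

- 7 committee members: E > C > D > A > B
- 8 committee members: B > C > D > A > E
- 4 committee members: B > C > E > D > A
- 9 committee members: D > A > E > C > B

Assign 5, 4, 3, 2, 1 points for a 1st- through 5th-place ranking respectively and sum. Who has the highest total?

D

E: 7·5 + 8·1 + 4·3 + 9·3 = 82
B: 7·1 + 8·5 + 4·5 + 9·1 = 76
A: 7·2 + 8·2 + 4·1 + 9·4 = 70
C: 7·4 + 8·4 + 4·4 + 9·2 = 94
D: 7·3 + 8·3 + 4·2 + 9·5 = 98
D has the highest Borda score (98).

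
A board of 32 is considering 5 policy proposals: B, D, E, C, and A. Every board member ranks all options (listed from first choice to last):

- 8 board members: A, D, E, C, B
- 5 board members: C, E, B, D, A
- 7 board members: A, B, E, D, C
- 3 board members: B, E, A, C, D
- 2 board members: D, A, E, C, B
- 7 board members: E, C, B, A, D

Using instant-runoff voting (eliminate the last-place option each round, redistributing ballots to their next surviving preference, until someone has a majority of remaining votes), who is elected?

A

Round 1: B 3, D 2, E 7, C 5, A 15. Eliminate D.
Round 2: B 3, E 7, C 5, A 17. A has a majority.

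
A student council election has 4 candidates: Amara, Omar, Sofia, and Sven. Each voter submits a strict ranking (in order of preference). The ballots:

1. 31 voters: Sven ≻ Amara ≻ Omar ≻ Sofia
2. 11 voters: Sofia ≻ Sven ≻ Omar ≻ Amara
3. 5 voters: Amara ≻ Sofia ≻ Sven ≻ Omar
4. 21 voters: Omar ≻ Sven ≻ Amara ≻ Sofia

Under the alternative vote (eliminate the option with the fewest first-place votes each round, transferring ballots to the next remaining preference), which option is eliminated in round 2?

Round 1: Amara 5, Omar 21, Sofia 11, Sven 31. Eliminate Amara.
Round 2: Omar 21, Sofia 16, Sven 31. Eliminate Sofia.

Sofia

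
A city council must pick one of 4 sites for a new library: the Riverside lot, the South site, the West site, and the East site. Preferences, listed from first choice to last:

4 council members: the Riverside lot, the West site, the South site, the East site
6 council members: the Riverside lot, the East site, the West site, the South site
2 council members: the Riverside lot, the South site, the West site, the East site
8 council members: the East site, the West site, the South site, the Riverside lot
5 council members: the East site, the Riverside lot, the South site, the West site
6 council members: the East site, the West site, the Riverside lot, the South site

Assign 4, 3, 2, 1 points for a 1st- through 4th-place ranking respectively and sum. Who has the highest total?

the Riverside lot: 4·4 + 6·4 + 2·4 + 8·1 + 5·3 + 6·2 = 83
the South site: 4·2 + 6·1 + 2·3 + 8·2 + 5·2 + 6·1 = 52
the West site: 4·3 + 6·2 + 2·2 + 8·3 + 5·1 + 6·3 = 75
the East site: 4·1 + 6·3 + 2·1 + 8·4 + 5·4 + 6·4 = 100
the East site has the highest Borda score (100).

the East site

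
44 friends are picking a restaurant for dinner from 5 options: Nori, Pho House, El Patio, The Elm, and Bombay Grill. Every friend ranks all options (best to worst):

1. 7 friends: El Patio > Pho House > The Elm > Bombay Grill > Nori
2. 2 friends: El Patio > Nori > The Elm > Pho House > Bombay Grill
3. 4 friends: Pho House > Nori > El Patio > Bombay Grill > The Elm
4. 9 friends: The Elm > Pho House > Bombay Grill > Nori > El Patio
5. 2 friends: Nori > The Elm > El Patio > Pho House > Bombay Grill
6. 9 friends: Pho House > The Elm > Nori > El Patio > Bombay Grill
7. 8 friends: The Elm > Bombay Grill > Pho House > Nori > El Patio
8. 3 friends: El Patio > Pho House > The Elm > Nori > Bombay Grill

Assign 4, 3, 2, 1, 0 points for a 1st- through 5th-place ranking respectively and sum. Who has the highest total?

Nori: 7·0 + 2·3 + 4·3 + 9·1 + 2·4 + 9·2 + 8·1 + 3·1 = 64
Pho House: 7·3 + 2·1 + 4·4 + 9·3 + 2·1 + 9·4 + 8·2 + 3·3 = 129
El Patio: 7·4 + 2·4 + 4·2 + 9·0 + 2·2 + 9·1 + 8·0 + 3·4 = 69
The Elm: 7·2 + 2·2 + 4·0 + 9·4 + 2·3 + 9·3 + 8·4 + 3·2 = 125
Bombay Grill: 7·1 + 2·0 + 4·1 + 9·2 + 2·0 + 9·0 + 8·3 + 3·0 = 53
Pho House has the highest Borda score (129).

Pho House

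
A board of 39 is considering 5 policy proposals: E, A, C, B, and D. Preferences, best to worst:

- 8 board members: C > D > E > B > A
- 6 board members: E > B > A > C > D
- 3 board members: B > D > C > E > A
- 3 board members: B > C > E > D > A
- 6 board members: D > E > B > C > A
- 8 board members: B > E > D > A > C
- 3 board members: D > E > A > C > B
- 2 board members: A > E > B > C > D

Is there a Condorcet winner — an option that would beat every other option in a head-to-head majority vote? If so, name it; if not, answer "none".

none

Checking pairwise contests:
D beats E 20–19.
E beats A 37–2.
E beats C 25–14.
E beats B 25–14.
B beats D 22–17.
Every option loses at least one head-to-head, so there is no Condorcet winner.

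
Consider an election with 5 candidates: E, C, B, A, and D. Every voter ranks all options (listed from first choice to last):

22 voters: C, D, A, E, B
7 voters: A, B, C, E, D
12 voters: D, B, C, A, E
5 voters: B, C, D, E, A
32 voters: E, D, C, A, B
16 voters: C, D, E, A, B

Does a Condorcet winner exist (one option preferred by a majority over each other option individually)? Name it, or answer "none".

C vs E: 62–32 for C.
C vs B: 70–24 for C.
C vs A: 87–7 for C.
C vs D: 50–44 for C.
C beats every other option head-to-head.

C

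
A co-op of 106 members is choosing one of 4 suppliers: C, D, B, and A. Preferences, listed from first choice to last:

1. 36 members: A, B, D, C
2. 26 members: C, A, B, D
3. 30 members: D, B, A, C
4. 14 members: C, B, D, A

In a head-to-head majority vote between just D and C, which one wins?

D

Voters preferring D to C: 66; preferring C to D: 40.
D wins the head-to-head.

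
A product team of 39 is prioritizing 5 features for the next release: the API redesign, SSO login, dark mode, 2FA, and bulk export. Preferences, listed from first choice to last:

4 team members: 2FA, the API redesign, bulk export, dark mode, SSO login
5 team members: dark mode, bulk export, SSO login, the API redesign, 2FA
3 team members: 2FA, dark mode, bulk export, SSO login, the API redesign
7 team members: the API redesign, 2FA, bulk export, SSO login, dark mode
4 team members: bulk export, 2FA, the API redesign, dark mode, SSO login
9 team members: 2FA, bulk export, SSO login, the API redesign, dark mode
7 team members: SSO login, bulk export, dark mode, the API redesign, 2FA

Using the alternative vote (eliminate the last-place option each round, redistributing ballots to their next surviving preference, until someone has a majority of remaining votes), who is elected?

2FA

Round 1: the API redesign 7, SSO login 7, dark mode 5, 2FA 16, bulk export 4. Eliminate bulk export.
Round 2: the API redesign 7, SSO login 7, dark mode 5, 2FA 20. 2FA has a majority.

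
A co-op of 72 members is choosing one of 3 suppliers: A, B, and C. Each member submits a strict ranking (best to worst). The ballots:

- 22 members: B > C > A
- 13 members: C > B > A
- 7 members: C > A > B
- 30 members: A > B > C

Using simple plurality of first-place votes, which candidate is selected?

A

First-place votes: A 30, B 22, C 20.
A has the most first-place votes.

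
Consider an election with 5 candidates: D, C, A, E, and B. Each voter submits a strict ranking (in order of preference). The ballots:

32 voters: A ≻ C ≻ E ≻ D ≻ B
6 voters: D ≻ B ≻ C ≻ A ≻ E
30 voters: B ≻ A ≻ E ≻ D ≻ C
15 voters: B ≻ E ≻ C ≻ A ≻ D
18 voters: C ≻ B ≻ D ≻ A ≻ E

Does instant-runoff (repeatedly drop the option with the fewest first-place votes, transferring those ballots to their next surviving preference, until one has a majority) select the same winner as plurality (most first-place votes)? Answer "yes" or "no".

yes

Instant-runoff — R1 D 6, C 18, A 32, E 0, B 45 (E out); R2 D 6, C 18, A 32, B 45 (D out); R3 C 18, A 32, B 51 (B winner). Winner: B.
Plurality — first-place votes: D 6, C 18, A 32, E 0, B 45. Winner: B.
The two methods agree.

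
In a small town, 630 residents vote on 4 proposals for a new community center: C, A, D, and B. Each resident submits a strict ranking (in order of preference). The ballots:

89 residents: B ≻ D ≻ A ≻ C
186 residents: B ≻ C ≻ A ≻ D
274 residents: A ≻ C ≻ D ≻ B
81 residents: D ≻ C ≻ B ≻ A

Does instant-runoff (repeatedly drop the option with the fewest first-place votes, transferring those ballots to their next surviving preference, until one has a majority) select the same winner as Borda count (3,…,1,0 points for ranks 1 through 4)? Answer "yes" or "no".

Instant-runoff — R1 C 0, A 274, D 81, B 275 (C out); R2 A 274, D 81, B 275 (D out); R3 A 274, B 356 (B winner). Winner: B.
Borda — scores: C 1082, A 1097, D 695, B 906. Winner: A.
The two methods disagree.

no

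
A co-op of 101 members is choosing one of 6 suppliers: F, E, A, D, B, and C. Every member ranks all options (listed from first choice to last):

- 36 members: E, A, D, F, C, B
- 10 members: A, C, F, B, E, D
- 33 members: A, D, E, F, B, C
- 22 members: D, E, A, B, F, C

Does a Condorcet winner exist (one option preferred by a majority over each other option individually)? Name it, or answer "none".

Checking pairwise contests:
E beats F 91–10.
D beats E 55–46.
E beats A 58–43.
A beats D 79–22.
F beats B 79–22.
F beats C 91–10.
Every option loses at least one head-to-head, so there is no Condorcet winner.

none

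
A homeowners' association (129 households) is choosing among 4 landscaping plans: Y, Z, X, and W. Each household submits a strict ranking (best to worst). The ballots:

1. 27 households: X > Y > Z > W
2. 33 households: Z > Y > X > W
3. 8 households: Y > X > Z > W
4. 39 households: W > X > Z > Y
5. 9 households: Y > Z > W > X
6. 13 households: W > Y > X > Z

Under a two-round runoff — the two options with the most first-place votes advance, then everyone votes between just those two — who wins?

Round 1 first-place votes: Y 17, Z 33, X 27, W 52.
W and Z advance.
Runoff: W is preferred to Z by 52 voters; Z by 77.
Z wins the runoff.

Z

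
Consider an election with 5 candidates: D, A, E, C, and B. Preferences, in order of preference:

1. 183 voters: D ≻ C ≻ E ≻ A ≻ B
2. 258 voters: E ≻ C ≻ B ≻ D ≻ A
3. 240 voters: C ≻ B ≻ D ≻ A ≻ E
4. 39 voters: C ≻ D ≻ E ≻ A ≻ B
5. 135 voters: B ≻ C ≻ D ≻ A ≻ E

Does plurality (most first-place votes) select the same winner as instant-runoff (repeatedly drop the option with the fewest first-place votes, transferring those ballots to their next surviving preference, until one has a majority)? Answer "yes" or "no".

Plurality — first-place votes: D 183, A 0, E 258, C 279, B 135. Winner: C.
Instant-runoff — R1 D 183, A 0, E 258, C 279, B 135 (A out); R2 D 183, E 258, C 279, B 135 (B out); R3 D 183, E 258, C 414 (D out); R4 E 258, C 597 (C winner). Winner: C.
The two methods agree.

yes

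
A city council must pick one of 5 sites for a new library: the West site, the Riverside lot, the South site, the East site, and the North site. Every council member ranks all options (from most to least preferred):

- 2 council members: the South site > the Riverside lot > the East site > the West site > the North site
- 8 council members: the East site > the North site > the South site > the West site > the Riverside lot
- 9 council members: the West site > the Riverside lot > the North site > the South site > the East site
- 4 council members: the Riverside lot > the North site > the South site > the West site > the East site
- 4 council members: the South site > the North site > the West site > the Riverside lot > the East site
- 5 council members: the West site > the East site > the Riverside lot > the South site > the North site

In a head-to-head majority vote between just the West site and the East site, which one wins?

Voters preferring the West site to the East site: 22; preferring the East site to the West site: 10.
the West site wins the head-to-head.

the West site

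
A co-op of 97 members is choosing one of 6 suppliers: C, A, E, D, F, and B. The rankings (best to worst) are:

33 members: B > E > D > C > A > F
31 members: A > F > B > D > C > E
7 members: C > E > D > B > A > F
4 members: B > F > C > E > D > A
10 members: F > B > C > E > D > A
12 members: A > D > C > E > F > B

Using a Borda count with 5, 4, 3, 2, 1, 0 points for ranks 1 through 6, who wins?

C: 33·2 + 31·1 + 7·5 + 4·3 + 10·3 + 12·3 = 210
A: 33·1 + 31·5 + 7·1 + 4·0 + 10·0 + 12·5 = 255
E: 33·4 + 31·0 + 7·4 + 4·2 + 10·2 + 12·2 = 212
D: 33·3 + 31·2 + 7·3 + 4·1 + 10·1 + 12·4 = 244
F: 33·0 + 31·4 + 7·0 + 4·4 + 10·5 + 12·1 = 202
B: 33·5 + 31·3 + 7·2 + 4·5 + 10·4 + 12·0 = 332
B has the highest Borda score (332).

B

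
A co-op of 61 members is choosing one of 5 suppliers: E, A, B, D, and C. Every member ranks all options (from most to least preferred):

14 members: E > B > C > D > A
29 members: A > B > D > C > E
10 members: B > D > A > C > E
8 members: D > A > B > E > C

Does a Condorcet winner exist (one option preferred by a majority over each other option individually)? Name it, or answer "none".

none

Checking pairwise contests:
A beats E 47–14.
D beats A 32–29.
A beats B 37–24.
B beats D 53–8.
A beats C 47–14.
Every option loses at least one head-to-head, so there is no Condorcet winner.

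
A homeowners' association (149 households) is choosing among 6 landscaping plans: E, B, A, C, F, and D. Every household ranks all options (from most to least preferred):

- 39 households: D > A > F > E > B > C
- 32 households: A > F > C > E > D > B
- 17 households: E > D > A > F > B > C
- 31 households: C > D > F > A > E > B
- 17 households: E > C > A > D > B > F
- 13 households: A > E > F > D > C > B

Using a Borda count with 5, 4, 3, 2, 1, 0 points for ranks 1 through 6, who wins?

A

E: 39·2 + 32·2 + 17·5 + 31·1 + 17·5 + 13·4 = 395
B: 39·1 + 32·0 + 17·1 + 31·0 + 17·1 + 13·0 = 73
A: 39·4 + 32·5 + 17·3 + 31·2 + 17·3 + 13·5 = 545
C: 39·0 + 32·3 + 17·0 + 31·5 + 17·4 + 13·1 = 332
F: 39·3 + 32·4 + 17·2 + 31·3 + 17·0 + 13·3 = 411
D: 39·5 + 32·1 + 17·4 + 31·4 + 17·2 + 13·2 = 479
A has the highest Borda score (545).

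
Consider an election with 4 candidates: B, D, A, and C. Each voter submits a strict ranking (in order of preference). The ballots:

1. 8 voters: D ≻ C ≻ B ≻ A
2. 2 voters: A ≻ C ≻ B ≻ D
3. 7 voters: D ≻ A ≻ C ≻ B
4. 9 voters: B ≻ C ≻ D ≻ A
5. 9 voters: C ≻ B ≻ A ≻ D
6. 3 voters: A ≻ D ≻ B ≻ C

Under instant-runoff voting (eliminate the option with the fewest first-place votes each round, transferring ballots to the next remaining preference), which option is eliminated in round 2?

Round 1: B 9, D 15, A 5, C 9. Eliminate A.
Round 2: B 9, D 18, C 11. Eliminate B.

B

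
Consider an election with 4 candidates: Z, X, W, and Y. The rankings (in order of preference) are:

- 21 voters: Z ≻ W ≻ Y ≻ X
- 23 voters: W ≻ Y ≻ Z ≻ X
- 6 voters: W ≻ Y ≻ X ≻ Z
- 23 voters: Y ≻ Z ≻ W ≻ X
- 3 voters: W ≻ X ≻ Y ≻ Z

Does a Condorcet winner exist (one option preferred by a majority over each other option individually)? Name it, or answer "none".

none

Checking pairwise contests:
Y beats Z 55–21.
Z beats X 67–9.
Z beats W 44–32.
W beats Y 53–23.
Every option loses at least one head-to-head, so there is no Condorcet winner.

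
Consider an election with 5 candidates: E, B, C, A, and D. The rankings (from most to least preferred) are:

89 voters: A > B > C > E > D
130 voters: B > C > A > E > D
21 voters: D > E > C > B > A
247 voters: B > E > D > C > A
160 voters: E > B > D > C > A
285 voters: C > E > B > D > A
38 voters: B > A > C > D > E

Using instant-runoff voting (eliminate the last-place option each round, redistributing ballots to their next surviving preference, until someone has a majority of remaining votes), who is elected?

Round 1: E 160, B 415, C 285, A 89, D 21. Eliminate D.
Round 2: E 181, B 415, C 285, A 89. Eliminate A.
Round 3: E 181, B 504, C 285. B has a majority.

B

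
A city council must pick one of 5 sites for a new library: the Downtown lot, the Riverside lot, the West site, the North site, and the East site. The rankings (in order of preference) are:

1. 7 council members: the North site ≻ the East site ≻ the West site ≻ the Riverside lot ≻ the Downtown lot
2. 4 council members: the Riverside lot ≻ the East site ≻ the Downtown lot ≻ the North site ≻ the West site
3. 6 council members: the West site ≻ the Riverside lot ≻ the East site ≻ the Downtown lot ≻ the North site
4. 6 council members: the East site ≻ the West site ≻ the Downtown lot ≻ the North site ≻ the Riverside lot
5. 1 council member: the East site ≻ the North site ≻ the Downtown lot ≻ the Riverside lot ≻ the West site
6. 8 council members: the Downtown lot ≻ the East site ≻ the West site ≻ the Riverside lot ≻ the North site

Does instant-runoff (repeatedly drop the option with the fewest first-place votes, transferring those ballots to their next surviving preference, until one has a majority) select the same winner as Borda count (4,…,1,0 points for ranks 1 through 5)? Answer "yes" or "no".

yes

Instant-runoff — R1 the Downtown lot 8, the Riverside lot 4, the West site 6, the North site 7, the East site 7 (the Riverside lot out); R2 the Downtown lot 8, the West site 6, the North site 7, the East site 11 (the West site out); R3 the Downtown lot 8, the North site 7, the East site 17 (the East site winner). Winner: the East site.
Borda — scores: the Downtown lot 60, the Riverside lot 50, the West site 72, the North site 41, the East site 97. Winner: the East site.
The two methods agree.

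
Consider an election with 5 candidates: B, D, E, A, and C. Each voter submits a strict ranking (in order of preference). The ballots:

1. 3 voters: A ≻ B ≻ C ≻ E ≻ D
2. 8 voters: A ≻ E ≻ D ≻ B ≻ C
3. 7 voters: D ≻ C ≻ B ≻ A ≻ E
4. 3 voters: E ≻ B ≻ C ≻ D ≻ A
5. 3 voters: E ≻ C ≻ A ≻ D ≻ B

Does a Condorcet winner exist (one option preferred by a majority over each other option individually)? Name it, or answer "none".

Checking pairwise contests:
D beats B 18–6.
E beats D 17–7.
A beats E 18–6.
C beats A 13–11.
B beats C 14–10.
Every option loses at least one head-to-head, so there is no Condorcet winner.

none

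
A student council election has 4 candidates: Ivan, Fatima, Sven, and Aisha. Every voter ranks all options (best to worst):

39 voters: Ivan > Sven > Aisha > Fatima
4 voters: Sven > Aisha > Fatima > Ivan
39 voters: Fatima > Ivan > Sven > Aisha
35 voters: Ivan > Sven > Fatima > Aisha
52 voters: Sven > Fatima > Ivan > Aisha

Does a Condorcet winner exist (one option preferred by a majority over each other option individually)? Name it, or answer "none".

none

Checking pairwise contests:
Fatima beats Ivan 95–74.
Sven beats Fatima 130–39.
Ivan beats Sven 113–56.
Ivan beats Aisha 165–4.
Every option loses at least one head-to-head, so there is no Condorcet winner.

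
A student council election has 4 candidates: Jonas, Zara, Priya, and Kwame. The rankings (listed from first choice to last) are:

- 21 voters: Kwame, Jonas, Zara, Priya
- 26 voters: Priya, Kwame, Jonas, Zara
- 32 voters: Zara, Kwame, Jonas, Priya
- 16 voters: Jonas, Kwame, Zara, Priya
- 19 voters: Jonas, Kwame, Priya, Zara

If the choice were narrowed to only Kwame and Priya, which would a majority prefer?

Voters preferring Kwame to Priya: 88; preferring Priya to Kwame: 26.
Kwame wins the head-to-head.

Kwame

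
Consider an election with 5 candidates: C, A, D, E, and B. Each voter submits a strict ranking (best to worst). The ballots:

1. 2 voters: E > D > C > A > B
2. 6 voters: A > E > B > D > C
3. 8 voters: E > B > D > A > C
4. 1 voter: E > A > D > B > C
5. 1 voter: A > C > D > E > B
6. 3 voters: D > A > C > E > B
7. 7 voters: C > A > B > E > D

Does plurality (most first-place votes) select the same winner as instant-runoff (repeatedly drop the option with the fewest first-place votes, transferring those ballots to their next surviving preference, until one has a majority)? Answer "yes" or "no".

no

Plurality — first-place votes: C 7, A 7, D 3, E 11, B 0. Winner: E.
Instant-runoff — R1 C 7, A 7, D 3, E 11, B 0 (B out); R2 C 7, A 7, D 3, E 11 (D out); R3 C 7, A 10, E 11 (C out); R4 A 17, E 11 (A winner). Winner: A.
The two methods disagree.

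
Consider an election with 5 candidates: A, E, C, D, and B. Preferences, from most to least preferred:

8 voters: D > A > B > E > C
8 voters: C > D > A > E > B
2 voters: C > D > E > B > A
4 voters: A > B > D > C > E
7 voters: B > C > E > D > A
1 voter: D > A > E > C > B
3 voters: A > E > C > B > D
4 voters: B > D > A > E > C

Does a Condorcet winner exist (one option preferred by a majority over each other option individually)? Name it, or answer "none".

none

Checking pairwise contests:
D beats A 30–7.
A beats E 28–9.
A beats C 20–17.
C beats D 20–17.
A beats B 24–13.
Every option loses at least one head-to-head, so there is no Condorcet winner.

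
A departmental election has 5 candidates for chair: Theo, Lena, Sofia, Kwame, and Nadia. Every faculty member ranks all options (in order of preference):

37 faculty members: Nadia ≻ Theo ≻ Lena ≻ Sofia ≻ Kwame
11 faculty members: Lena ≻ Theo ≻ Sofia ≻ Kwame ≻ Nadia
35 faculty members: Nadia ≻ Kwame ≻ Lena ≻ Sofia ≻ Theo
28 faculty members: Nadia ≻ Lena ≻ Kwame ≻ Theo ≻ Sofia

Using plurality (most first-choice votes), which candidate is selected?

Nadia

First-place votes: Theo 0, Lena 11, Sofia 0, Kwame 0, Nadia 100.
Nadia has the most first-place votes.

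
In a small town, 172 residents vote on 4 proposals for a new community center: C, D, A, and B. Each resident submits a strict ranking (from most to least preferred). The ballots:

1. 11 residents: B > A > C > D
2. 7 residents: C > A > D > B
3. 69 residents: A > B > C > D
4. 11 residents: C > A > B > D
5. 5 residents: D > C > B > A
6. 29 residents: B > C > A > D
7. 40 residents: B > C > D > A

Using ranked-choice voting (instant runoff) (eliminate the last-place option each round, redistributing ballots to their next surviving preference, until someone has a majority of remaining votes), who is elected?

Round 1: C 18, D 5, A 69, B 80. Eliminate D.
Round 2: C 23, A 69, B 80. Eliminate C.
Round 3: A 87, B 85. A has a majority.

A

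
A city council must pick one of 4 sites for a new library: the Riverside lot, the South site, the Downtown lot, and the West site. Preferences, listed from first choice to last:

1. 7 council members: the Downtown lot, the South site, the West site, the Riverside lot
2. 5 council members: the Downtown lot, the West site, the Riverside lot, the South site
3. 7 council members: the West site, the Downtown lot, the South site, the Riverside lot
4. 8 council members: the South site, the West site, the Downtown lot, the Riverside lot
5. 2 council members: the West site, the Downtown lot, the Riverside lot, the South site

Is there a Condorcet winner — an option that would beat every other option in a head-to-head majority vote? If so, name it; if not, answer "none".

Checking pairwise contests:
the South site beats the Riverside lot 22–7.
the Downtown lot beats the South site 21–8.
the West site beats the Downtown lot 17–12.
the South site beats the West site 15–14.
Every option loses at least one head-to-head, so there is no Condorcet winner.

none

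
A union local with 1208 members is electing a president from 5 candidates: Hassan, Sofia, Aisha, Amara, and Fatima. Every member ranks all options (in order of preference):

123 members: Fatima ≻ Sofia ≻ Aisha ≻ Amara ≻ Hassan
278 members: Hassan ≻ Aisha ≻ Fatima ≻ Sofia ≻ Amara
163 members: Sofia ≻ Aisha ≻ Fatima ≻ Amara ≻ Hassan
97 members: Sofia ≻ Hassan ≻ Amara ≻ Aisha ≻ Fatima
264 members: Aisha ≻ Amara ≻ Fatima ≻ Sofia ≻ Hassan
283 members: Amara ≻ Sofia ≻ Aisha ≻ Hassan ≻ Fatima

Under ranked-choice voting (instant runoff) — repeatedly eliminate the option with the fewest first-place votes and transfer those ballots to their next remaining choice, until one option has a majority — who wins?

Sofia

Round 1: Hassan 278, Sofia 260, Aisha 264, Amara 283, Fatima 123. Eliminate Fatima.
Round 2: Hassan 278, Sofia 383, Aisha 264, Amara 283. Eliminate Aisha.
Round 3: Hassan 278, Sofia 383, Amara 547. Eliminate Hassan.
Round 4: Sofia 661, Amara 547. Sofia has a majority.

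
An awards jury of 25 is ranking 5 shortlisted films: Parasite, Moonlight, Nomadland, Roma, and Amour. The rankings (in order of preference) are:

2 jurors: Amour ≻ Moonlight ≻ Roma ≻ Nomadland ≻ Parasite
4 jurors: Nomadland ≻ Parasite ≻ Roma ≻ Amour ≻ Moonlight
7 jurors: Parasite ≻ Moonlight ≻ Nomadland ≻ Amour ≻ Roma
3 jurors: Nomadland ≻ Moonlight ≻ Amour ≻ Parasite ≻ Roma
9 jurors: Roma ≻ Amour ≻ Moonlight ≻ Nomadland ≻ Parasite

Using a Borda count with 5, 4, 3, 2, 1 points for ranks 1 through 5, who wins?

Parasite: 2·1 + 4·4 + 7·5 + 3·2 + 9·1 = 68
Moonlight: 2·4 + 4·1 + 7·4 + 3·4 + 9·3 = 79
Nomadland: 2·2 + 4·5 + 7·3 + 3·5 + 9·2 = 78
Roma: 2·3 + 4·3 + 7·1 + 3·1 + 9·5 = 73
Amour: 2·5 + 4·2 + 7·2 + 3·3 + 9·4 = 77
Moonlight has the highest Borda score (79).

Moonlight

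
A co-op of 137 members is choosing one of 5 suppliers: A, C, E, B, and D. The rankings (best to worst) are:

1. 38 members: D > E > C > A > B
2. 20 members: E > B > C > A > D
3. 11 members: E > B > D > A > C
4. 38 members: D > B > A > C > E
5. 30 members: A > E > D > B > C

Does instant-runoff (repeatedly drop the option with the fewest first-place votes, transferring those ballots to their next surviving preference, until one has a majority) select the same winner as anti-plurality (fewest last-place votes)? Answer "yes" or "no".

no

Instant-runoff — R1 A 30, C 0, E 31, B 0, D 76 (D winner). Winner: D.
Anti-plurality — last-place votes: A 0, C 41, E 38, B 38, D 20. Winner: A.
The two methods disagree.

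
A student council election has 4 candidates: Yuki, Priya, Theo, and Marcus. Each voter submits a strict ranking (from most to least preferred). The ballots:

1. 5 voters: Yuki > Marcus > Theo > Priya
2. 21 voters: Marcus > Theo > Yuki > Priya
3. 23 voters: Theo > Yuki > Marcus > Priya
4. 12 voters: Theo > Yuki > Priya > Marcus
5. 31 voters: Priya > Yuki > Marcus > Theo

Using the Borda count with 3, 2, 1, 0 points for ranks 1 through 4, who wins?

Yuki: 5·3 + 21·1 + 23·2 + 12·2 + 31·2 = 168
Priya: 5·0 + 21·0 + 23·0 + 12·1 + 31·3 = 105
Theo: 5·1 + 21·2 + 23·3 + 12·3 + 31·0 = 152
Marcus: 5·2 + 21·3 + 23·1 + 12·0 + 31·1 = 127
Yuki has the highest Borda score (168).

Yuki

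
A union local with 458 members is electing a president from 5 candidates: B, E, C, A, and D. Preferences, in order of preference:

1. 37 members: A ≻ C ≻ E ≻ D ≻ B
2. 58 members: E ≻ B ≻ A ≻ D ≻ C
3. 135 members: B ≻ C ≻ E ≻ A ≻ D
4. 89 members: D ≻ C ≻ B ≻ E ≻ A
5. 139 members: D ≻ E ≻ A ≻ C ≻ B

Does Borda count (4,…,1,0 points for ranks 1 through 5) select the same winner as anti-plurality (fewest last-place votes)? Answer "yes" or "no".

yes

Borda — scores: B 892, E 1082, C 922, A 677, D 1007. Winner: E.
Anti-plurality — last-place votes: B 176, E 0, C 58, A 89, D 135. Winner: E.
The two methods agree.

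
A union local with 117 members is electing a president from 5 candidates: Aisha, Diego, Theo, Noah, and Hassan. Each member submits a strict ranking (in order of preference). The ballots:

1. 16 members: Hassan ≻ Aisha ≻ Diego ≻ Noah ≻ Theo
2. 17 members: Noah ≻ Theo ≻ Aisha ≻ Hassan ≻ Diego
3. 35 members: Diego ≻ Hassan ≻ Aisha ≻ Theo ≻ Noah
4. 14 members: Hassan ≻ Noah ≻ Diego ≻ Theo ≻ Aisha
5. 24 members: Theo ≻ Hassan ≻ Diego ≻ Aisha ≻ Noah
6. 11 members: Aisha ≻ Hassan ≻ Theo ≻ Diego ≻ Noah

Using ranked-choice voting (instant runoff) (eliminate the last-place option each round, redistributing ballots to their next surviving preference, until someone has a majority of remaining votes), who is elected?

Round 1: Aisha 11, Diego 35, Theo 24, Noah 17, Hassan 30. Eliminate Aisha.
Round 2: Diego 35, Theo 24, Noah 17, Hassan 41. Eliminate Noah.
Round 3: Diego 35, Theo 41, Hassan 41. Eliminate Diego.
Round 4: Theo 41, Hassan 76. Hassan has a majority.

Hassan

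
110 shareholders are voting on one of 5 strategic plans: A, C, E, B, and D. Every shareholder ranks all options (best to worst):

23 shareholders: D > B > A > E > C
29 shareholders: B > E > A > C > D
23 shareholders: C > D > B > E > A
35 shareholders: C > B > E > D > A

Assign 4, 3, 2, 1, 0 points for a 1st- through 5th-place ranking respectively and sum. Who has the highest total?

A: 23·2 + 29·2 + 23·0 + 35·0 = 104
C: 23·0 + 29·1 + 23·4 + 35·4 = 261
E: 23·1 + 29·3 + 23·1 + 35·2 = 203
B: 23·3 + 29·4 + 23·2 + 35·3 = 336
D: 23·4 + 29·0 + 23·3 + 35·1 = 196
B has the highest Borda score (336).

B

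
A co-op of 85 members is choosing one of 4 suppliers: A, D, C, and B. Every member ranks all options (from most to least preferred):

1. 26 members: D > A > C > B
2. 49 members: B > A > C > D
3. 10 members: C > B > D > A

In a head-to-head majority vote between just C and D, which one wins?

C

Voters preferring C to D: 59; preferring D to C: 26.
C wins the head-to-head.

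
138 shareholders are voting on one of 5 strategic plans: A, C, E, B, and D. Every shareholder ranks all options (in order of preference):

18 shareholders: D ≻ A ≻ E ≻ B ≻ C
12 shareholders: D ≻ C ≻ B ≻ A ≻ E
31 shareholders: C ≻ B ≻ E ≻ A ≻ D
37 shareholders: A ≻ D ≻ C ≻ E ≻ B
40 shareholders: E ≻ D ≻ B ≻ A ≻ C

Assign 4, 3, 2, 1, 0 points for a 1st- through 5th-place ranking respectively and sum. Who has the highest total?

A: 18·3 + 12·1 + 31·1 + 37·4 + 40·1 = 285
C: 18·0 + 12·3 + 31·4 + 37·2 + 40·0 = 234
E: 18·2 + 12·0 + 31·2 + 37·1 + 40·4 = 295
B: 18·1 + 12·2 + 31·3 + 37·0 + 40·2 = 215
D: 18·4 + 12·4 + 31·0 + 37·3 + 40·3 = 351
D has the highest Borda score (351).

D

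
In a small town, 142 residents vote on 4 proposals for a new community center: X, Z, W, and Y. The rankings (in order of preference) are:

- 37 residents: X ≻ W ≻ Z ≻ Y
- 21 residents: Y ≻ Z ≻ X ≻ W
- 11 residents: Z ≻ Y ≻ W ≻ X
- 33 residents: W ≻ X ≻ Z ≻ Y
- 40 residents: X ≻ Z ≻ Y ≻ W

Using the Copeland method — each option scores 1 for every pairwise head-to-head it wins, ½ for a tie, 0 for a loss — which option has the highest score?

X

X: beats Z, W, and Y → score 3.
Z: beats W and Y; loses to X → score 2.
W: loses to X, Z, and Y → score 0.
Y: beats W; loses to X and Z → score 1.
X has the best pairwise record.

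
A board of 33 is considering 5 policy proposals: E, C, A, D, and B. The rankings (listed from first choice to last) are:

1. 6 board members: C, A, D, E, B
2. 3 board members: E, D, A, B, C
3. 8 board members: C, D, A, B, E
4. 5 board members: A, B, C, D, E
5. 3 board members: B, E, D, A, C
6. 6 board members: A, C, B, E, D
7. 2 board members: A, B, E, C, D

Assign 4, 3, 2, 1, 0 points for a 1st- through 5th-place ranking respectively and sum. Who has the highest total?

E: 6·1 + 3·4 + 8·0 + 5·0 + 3·3 + 6·1 + 2·2 = 37
C: 6·4 + 3·0 + 8·4 + 5·2 + 3·0 + 6·3 + 2·1 = 86
A: 6·3 + 3·2 + 8·2 + 5·4 + 3·1 + 6·4 + 2·4 = 95
D: 6·2 + 3·3 + 8·3 + 5·1 + 3·2 + 6·0 + 2·0 = 56
B: 6·0 + 3·1 + 8·1 + 5·3 + 3·4 + 6·2 + 2·3 = 56
A has the highest Borda score (95).

A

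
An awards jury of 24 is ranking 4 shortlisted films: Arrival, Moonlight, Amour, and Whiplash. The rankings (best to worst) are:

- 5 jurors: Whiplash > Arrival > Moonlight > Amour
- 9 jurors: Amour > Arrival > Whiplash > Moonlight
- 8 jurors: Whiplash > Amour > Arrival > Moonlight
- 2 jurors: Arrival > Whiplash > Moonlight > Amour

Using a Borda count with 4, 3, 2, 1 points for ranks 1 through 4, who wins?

Arrival: 5·3 + 9·3 + 8·2 + 2·4 = 66
Moonlight: 5·2 + 9·1 + 8·1 + 2·2 = 31
Amour: 5·1 + 9·4 + 8·3 + 2·1 = 67
Whiplash: 5·4 + 9·2 + 8·4 + 2·3 = 76
Whiplash has the highest Borda score (76).

Whiplash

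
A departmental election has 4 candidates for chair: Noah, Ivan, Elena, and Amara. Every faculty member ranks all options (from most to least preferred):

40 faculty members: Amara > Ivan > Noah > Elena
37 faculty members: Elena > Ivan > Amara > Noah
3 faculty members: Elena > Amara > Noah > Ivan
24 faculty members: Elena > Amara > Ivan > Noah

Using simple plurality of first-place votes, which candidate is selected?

Elena

First-place votes: Noah 0, Ivan 0, Elena 64, Amara 40.
Elena has the most first-place votes.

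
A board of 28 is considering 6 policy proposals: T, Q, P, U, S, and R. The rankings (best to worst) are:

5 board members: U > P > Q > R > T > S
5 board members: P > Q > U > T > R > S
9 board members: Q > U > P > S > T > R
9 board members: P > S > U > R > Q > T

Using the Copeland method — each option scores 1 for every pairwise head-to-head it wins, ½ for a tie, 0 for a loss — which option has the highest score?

T: ties R; loses to Q, P, U, and S → score 0.5.
Q: beats T, S, and R; ties U; loses to P → score 3.5.
P: beats T, Q, S, and R; ties U → score 4.5.
U: beats T, S, and R; ties Q and P → score 4.
S: beats T and R; loses to Q, P, and U → score 2.
R: ties T; loses to Q, P, U, and S → score 0.5.
P has the best pairwise record.

P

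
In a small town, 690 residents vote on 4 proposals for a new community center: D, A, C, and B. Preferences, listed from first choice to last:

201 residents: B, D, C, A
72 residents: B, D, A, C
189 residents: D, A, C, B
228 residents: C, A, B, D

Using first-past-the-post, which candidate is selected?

B

First-place votes: D 189, A 0, C 228, B 273.
B has the most first-place votes.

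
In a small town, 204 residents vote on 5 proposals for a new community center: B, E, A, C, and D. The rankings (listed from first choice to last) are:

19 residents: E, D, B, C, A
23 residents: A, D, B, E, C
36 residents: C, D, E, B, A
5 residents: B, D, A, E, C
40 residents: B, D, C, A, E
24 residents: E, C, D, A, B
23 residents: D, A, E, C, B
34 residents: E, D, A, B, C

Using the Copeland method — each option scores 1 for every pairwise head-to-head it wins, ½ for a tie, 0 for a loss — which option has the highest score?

B: beats C; loses to E, A, and D → score 1.
E: beats B, A, and C; loses to D → score 3.
A: beats B; loses to E, C, and D → score 1.
C: beats A; loses to B, E, and D → score 1.
D: beats B, E, A, and C → score 4.
D has the best pairwise record.

D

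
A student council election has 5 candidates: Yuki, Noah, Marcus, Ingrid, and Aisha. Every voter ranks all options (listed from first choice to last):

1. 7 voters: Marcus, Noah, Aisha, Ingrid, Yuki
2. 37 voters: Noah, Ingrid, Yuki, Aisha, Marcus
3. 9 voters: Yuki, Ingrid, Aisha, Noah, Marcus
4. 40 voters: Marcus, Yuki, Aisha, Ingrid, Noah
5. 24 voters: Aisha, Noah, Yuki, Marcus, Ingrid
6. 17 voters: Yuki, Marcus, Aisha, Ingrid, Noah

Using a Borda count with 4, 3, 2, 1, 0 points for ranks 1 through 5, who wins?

Yuki: 7·0 + 37·2 + 9·4 + 40·3 + 24·2 + 17·4 = 346
Noah: 7·3 + 37·4 + 9·1 + 40·0 + 24·3 + 17·0 = 250
Marcus: 7·4 + 37·0 + 9·0 + 40·4 + 24·1 + 17·3 = 263
Ingrid: 7·1 + 37·3 + 9·3 + 40·1 + 24·0 + 17·1 = 202
Aisha: 7·2 + 37·1 + 9·2 + 40·2 + 24·4 + 17·2 = 279
Yuki has the highest Borda score (346).

Yuki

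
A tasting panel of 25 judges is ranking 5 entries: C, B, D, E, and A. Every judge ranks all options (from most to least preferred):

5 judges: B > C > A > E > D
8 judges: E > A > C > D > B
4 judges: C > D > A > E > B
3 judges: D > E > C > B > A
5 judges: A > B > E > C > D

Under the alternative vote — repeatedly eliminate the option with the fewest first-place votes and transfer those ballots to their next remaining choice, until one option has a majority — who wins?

Round 1: C 4, B 5, D 3, E 8, A 5. Eliminate D.
Round 2: C 4, B 5, E 11, A 5. Eliminate C.
Round 3: B 5, E 11, A 9. Eliminate B.
Round 4: E 11, A 14. A has a majority.

A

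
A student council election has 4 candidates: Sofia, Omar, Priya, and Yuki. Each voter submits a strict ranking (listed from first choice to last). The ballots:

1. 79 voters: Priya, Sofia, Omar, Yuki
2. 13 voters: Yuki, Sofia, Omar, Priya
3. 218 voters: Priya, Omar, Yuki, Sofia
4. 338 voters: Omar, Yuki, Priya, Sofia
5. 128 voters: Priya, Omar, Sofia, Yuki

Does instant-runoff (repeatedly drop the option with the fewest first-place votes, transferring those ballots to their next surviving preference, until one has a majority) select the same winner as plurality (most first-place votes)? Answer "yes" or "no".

yes

Instant-runoff — R1 Sofia 0, Omar 338, Priya 425, Yuki 13 (Priya winner). Winner: Priya.
Plurality — first-place votes: Sofia 0, Omar 338, Priya 425, Yuki 13. Winner: Priya.
The two methods agree.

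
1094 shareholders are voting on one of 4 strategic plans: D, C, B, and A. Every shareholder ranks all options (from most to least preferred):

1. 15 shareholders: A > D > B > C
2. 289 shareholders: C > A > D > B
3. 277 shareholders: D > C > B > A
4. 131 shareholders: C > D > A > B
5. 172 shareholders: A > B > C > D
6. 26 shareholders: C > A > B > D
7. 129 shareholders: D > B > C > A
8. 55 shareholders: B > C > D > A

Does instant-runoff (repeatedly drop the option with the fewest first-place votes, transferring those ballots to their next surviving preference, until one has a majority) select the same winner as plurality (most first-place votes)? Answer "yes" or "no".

Instant-runoff — R1 D 406, C 446, B 55, A 187 (B out); R2 D 406, C 501, A 187 (A out); R3 D 421, C 673 (C winner). Winner: C.
Plurality — first-place votes: D 406, C 446, B 55, A 187. Winner: C.
The two methods agree.

yes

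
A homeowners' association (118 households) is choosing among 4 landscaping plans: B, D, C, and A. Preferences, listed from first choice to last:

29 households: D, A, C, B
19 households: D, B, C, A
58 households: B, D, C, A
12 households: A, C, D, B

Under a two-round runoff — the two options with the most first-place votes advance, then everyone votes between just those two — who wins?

Round 1 first-place votes: B 58, D 48, C 0, A 12.
B and D advance.
Runoff: B is preferred to D by 58 voters; D by 60.
D wins the runoff.

D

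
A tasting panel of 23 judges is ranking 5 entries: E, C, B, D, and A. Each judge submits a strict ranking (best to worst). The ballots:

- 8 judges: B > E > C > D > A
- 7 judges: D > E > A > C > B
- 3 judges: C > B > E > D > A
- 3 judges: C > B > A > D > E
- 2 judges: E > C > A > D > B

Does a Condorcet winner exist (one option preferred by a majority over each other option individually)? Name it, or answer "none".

Checking pairwise contests:
B beats E 14–9.
E beats C 17–6.
C beats B 15–8.
E beats D 13–10.
E beats A 20–3.
Every option loses at least one head-to-head, so there is no Condorcet winner.

none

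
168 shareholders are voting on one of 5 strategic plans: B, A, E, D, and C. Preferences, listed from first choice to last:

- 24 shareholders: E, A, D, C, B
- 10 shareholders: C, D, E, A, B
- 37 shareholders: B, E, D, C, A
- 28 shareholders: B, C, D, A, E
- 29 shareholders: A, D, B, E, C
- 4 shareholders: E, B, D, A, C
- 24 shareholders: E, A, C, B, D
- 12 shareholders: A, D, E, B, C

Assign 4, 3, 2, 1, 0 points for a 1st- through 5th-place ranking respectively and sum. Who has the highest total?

B: 24·0 + 10·0 + 37·4 + 28·4 + 29·2 + 4·3 + 24·1 + 12·1 = 366
A: 24·3 + 10·1 + 37·0 + 28·1 + 29·4 + 4·1 + 24·3 + 12·4 = 350
E: 24·4 + 10·2 + 37·3 + 28·0 + 29·1 + 4·4 + 24·4 + 12·2 = 392
D: 24·2 + 10·3 + 37·2 + 28·2 + 29·3 + 4·2 + 24·0 + 12·3 = 339
C: 24·1 + 10·4 + 37·1 + 28·3 + 29·0 + 4·0 + 24·2 + 12·0 = 233
E has the highest Borda score (392).

E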